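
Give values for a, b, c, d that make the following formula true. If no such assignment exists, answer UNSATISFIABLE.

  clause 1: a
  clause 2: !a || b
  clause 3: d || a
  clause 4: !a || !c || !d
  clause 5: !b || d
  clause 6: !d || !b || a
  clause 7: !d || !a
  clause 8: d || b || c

UNSATISFIABLE

Unit clause (a) forces a = true.
Unit clause (b) forces b = true.
Unit clause (d) forces d = true.
Now (!d) is unsatisfied and unit — conflict.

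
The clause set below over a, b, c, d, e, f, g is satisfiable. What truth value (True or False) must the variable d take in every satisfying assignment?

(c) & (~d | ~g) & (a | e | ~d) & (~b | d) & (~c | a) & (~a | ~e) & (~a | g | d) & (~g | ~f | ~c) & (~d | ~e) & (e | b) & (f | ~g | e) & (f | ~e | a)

True

Suppose d = 0.
Unit clause (c) forces c = 1.
Unit clause (~b) forces b = 0.
Unit clause (a) forces a = 1.
Unit clause (~e) forces e = 0.
Now (e) is unsatisfied and unit — conflict.
So every satisfying assignment has d = True.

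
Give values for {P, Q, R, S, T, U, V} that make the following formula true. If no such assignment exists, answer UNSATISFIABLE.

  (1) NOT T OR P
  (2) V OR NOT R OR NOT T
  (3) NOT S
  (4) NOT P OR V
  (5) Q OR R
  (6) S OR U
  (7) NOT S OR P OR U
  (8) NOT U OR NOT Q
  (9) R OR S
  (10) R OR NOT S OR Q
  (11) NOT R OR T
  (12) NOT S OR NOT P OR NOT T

P ↦ true, Q ↦ false, R ↦ true, S ↦ false, T ↦ true, U ↦ true, V ↦ true

From the singleton clause (NOT S), S = false.
From the singleton clause (U), U = true.
From the singleton clause (NOT Q), Q = false.
From the singleton clause (R), R = true.
From the singleton clause (T), T = true.
From the singleton clause (P), P = true.
From the singleton clause (V), V = true.
Every clause now holds.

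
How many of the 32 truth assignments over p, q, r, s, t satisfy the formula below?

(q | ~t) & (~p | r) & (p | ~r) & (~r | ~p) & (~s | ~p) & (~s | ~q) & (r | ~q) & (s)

There are 2^5 = 32 truth assignments over (p, q, r, s, t).
Split on t. With t = 1, the clauses containing t are satisfied and ~t drops from the rest; 0 of the 2^4 = 16 assignments to the other variables satisfy what remains.
With t = 0, by the same count on the reduced clause set, 1 assignment works.
Total: 0 + 1 = 1.

1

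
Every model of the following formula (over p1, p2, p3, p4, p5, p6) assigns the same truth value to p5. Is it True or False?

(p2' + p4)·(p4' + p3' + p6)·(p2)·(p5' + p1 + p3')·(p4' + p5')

False

Suppose p5 = 1.
The clause (p2) is unit, so p2 = 1.
The clause (p4) is unit, so p4 = 1.
Now (p4') is unsatisfied and unit — conflict.
So every satisfying assignment has p5 = False.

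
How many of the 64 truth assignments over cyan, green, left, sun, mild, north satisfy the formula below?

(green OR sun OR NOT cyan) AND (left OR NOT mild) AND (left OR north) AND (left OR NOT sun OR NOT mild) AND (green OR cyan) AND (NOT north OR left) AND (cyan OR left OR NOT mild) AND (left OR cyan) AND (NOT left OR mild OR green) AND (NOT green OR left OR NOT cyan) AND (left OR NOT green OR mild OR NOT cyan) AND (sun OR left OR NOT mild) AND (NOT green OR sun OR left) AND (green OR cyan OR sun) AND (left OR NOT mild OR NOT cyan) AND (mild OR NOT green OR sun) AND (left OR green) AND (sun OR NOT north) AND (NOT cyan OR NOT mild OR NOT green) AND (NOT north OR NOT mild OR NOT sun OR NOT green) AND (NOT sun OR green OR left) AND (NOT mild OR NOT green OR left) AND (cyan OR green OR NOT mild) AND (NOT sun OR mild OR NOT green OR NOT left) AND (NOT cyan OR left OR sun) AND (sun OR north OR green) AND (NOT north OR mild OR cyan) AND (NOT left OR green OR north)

3

There are 2^6 = 64 truth assignments over (cyan, green, left, sun, mild, north).
Split on north. With north = true, the clauses containing north are satisfied and NOT north drops from the rest; 1 of the 2^5 = 32 assignments to the other variables satisfy what remains.
With north = false, by the same count on the reduced clause set, 2 assignments work.
(One model: cyan=F, green=T, left=T, sun=F, mild=T, north=F.)
Total: 1 + 2 = 3.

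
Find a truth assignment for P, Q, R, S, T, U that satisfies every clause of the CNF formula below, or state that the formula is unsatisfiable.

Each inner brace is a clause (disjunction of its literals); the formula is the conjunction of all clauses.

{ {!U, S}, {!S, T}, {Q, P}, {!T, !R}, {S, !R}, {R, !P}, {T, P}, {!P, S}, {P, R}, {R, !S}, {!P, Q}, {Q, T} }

Case U = false:
Case S = false:
The clause (!R) is unit, so R = false.
The clause (!P) is unit, so P = false.
Now (P) is unsatisfied and unit — conflict.
Undo S and try S = true.
The clause (T) is unit, so T = true.
The clause (!R) is unit, so R = false.
Now (R) is unsatisfied and unit — conflict.
Neither S = true nor S = false works.
Undo U and try U = true.
The clause (S) is unit, so S = true.
The clause (T) is unit, so T = true.
The clause (!R) is unit, so R = false.
Now (R) is unsatisfied and unit — conflict.
Neither U = true nor U = false works.

UNSATISFIABLE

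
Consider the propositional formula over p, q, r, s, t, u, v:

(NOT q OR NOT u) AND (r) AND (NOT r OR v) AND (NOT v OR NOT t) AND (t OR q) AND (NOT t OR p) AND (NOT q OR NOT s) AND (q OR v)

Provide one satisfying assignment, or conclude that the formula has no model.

(r) alone gives r = true.
(v) alone gives v = true.
(NOT t) alone gives t = false.
(q) alone gives q = true.
(NOT u) alone gives u = false.
(NOT s) alone gives s = false.
Every clause is now satisfied; p is unconstrained.

p ↦ true; q ↦ true; r ↦ true; s ↦ false; t ↦ false; u ↦ false; v ↦ true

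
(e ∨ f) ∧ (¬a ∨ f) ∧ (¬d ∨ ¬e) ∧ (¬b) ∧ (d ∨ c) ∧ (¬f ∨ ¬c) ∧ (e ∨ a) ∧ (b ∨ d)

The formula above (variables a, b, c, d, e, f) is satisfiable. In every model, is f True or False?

Suppose f = False.
The clause (e) is unit, so e = True.
The clause (¬a) is unit, so a = False.
The clause (¬d) is unit, so d = False.
The clause (¬b) is unit, so b = False.
Now (b) is unsatisfied and unit — conflict.
So every satisfying assignment has f = True.

True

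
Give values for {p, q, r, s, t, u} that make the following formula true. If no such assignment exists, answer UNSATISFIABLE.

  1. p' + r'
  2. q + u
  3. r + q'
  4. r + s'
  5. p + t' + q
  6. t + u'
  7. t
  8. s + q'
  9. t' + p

p ↦ 1; q ↦ 0; r ↦ 0; s ↦ 0; t ↦ 1; u ↦ 1

(t) alone gives t = 1.
(p) alone gives p = 1.
(r') alone gives r = 0.
(q') alone gives q = 0.
(u) alone gives u = 1.
(s') alone gives s = 0.
All clauses are satisfied.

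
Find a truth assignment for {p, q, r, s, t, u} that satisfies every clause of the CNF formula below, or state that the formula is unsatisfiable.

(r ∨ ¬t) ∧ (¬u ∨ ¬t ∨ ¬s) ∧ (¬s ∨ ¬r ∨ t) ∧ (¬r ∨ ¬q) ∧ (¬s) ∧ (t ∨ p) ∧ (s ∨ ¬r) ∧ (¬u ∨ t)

The clause (¬s) is unit, so s = False.
The clause (¬r) is unit, so r = False.
The clause (¬t) is unit, so t = False.
The clause (p) is unit, so p = True.
The clause (¬u) is unit, so u = False.
No clause remains; q is free.

p ↦ True; q ↦ True; r ↦ False; s ↦ False; t ↦ False; u ↦ False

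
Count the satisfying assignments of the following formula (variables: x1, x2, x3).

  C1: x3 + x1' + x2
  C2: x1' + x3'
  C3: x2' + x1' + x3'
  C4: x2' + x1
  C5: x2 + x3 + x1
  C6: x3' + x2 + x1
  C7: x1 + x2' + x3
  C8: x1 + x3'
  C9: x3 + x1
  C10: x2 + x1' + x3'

1

There are 2^3 = 8 truth assignments over (x1, x2, x3).
Split on x2. With x2 = 1, the clauses containing x2 are satisfied and x2' drops from the rest; 1 of the 2^2 = 4 assignments to the other variables satisfy what remains.
With x2 = 0, by the same count on the reduced clause set, 0 assignments work.
Total: 1 + 0 = 1.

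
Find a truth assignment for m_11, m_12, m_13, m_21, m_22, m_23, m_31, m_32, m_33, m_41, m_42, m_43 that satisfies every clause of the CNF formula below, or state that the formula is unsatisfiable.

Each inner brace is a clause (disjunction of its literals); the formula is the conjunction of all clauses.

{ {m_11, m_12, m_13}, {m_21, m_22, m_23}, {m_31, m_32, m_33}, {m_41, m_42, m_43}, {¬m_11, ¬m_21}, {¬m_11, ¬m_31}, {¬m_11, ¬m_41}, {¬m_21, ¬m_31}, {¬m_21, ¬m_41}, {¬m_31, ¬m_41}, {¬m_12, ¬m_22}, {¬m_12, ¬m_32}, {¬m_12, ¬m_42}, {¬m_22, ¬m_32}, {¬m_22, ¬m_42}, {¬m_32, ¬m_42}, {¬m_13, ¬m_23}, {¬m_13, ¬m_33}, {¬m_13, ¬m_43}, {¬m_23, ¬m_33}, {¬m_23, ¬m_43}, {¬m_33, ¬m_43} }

Case m_11 = False:
Case m_12 = True:
From the singleton clause (¬m_22), m_22 = False.
From the singleton clause (¬m_32), m_32 = False.
From the singleton clause (¬m_42), m_42 = False.
Case m_21 = True:
From the singleton clause (¬m_31), m_31 = False.
From the singleton clause (m_33), m_33 = True.
From the singleton clause (¬m_41), m_41 = False.
From the singleton clause (m_43), m_43 = True.
But (¬m_43) is also a unit clause — contradiction.
So m_21 must be the other value — set m_21 = False.
From the singleton clause (m_23), m_23 = True.
From the singleton clause (¬m_13), m_13 = False.
From the singleton clause (¬m_33), m_33 = False.
From the singleton clause (m_31), m_31 = True.
From the singleton clause (¬m_41), m_41 = False.
From the singleton clause (m_43), m_43 = True.
But (¬m_43) is also a unit clause — contradiction.
Both values of m_21 lead to a conflict.
So m_12 must be the other value — set m_12 = False.
From the singleton clause (m_13), m_13 = True.
From the singleton clause (¬m_23), m_23 = False.
From the singleton clause (¬m_33), m_33 = False.
From the singleton clause (¬m_43), m_43 = False.
Case m_21 = True:
From the singleton clause (¬m_31), m_31 = False.
From the singleton clause (m_32), m_32 = True.
From the singleton clause (¬m_41), m_41 = False.
From the singleton clause (m_42), m_42 = True.
But (¬m_42) is also a unit clause — contradiction.
So m_21 must be the other value — set m_21 = False.
From the singleton clause (m_22), m_22 = True.
From the singleton clause (¬m_32), m_32 = False.
From the singleton clause (m_31), m_31 = True.
From the singleton clause (¬m_41), m_41 = False.
From the singleton clause (m_42), m_42 = True.
But (¬m_42) is also a unit clause — contradiction.
Both values of m_21 lead to a conflict.
Both values of m_12 lead to a conflict.
So m_11 must be the other value — set m_11 = True.
From the singleton clause (¬m_21), m_21 = False.
From the singleton clause (¬m_31), m_31 = False.
From the singleton clause (¬m_41), m_41 = False.
Case m_22 = True:
From the singleton clause (¬m_12), m_12 = False.
From the singleton clause (¬m_32), m_32 = False.
From the singleton clause (m_33), m_33 = True.
From the singleton clause (¬m_42), m_42 = False.
From the singleton clause (m_43), m_43 = True.
But (¬m_43) is also a unit clause — contradiction.
So m_22 must be the other value — set m_22 = False.
From the singleton clause (m_23), m_23 = True.
From the singleton clause (¬m_13), m_13 = False.
From the singleton clause (¬m_33), m_33 = False.
From the singleton clause (m_32), m_32 = True.
From the singleton clause (¬m_12), m_12 = False.
From the singleton clause (¬m_42), m_42 = False.
From the singleton clause (m_43), m_43 = True.
But (¬m_43) is also a unit clause — contradiction.
Both values of m_22 lead to a conflict.
Both values of m_11 lead to a conflict.

UNSATISFIABLE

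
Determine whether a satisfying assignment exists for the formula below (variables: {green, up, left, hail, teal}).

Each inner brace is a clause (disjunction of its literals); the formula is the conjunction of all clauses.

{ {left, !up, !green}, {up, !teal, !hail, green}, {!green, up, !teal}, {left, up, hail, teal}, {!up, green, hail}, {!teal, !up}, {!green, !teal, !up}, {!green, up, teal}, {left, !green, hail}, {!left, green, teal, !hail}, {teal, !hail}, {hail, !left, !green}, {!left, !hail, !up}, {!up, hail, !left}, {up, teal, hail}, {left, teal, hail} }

Try teal = true.
(!up) alone gives up = false.
(!green) alone gives green = false.
(!hail) alone gives hail = false.
Every clause is now satisfied; left is unconstrained.
A satisfying assignment: green ↦ false,  up ↦ false,  left ↦ true,  hail ↦ false,  teal ↦ true.

Yes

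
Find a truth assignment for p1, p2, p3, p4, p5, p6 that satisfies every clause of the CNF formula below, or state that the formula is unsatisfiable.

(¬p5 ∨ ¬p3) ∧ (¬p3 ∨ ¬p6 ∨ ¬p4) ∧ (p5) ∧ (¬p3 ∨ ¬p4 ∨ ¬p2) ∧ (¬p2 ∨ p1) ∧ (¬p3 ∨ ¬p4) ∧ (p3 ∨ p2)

(p5) alone gives p5 = True.
(¬p3) alone gives p3 = False.
(p2) alone gives p2 = True.
(p1) alone gives p1 = True.
No clause remains; p4, p6 are free.

p1: True,  p2: True,  p3: False,  p4: True,  p5: True,  p6: True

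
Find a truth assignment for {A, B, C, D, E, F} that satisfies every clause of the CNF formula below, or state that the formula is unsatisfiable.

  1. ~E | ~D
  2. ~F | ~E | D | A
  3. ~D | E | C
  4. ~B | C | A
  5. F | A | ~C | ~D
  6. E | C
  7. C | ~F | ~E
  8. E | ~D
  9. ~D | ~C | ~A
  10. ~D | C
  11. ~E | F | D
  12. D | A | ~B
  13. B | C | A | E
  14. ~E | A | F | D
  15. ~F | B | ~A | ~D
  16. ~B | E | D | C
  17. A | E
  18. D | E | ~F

Try E = 0.
The clause (C) is unit, so C = 1.
The clause (~D) is unit, so D = 0.
The clause (A) is unit, so A = 1.
The clause (~F) is unit, so F = 0.
Every clause is now satisfied; B is unconstrained.

A: 1,  B: 0,  C: 1,  D: 0,  E: 0,  F: 0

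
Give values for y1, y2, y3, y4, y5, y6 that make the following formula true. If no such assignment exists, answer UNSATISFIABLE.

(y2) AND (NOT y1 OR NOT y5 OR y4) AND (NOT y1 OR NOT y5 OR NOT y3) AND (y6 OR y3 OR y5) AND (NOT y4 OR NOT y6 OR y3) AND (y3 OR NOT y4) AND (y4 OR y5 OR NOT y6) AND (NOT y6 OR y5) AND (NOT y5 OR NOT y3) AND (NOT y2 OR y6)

The clause (y2) is unit, so y2 = true.
The clause (y6) is unit, so y6 = true.
The clause (y5) is unit, so y5 = true.
The clause (NOT y3) is unit, so y3 = false.
The clause (NOT y4) is unit, so y4 = false.
The clause (NOT y1) is unit, so y1 = false.
Every clause now holds.

y1=false,  y2=true,  y3=false,  y4=false,  y5=true,  y6=true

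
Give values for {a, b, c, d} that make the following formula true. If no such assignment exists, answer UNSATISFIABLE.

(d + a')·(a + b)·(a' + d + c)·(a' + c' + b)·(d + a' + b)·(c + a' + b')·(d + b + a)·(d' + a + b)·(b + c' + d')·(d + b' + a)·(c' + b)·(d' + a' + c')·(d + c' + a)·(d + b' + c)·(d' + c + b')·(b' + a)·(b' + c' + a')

Branch on d: set d = 1.
Branch on a: set a = 1.
(c') alone gives c = 0.
(b') alone gives b = 0.
This assignment satisfies each clause.

a=1, b=0, c=0, d=1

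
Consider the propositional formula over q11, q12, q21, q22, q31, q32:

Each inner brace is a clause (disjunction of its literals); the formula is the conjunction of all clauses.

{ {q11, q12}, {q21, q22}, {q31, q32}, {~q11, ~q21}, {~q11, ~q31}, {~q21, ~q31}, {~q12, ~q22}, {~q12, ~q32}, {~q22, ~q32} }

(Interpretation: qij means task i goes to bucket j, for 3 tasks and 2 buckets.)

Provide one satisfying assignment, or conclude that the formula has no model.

UNSATISFIABLE

Case q11 = 1:
Unit clause (~q21) forces q21 = 0.
Unit clause (q22) forces q22 = 1.
Unit clause (~q31) forces q31 = 0.
Unit clause (q32) forces q32 = 1.
That conflicts with the unit clause (~q32).
That branch fails; take q11 = 0 instead.
Unit clause (q12) forces q12 = 1.
Unit clause (~q22) forces q22 = 0.
Unit clause (q21) forces q21 = 1.
Unit clause (~q31) forces q31 = 0.
Unit clause (q32) forces q32 = 1.
That conflicts with the unit clause (~q32).
Neither q11 = 1 nor q11 = 0 works.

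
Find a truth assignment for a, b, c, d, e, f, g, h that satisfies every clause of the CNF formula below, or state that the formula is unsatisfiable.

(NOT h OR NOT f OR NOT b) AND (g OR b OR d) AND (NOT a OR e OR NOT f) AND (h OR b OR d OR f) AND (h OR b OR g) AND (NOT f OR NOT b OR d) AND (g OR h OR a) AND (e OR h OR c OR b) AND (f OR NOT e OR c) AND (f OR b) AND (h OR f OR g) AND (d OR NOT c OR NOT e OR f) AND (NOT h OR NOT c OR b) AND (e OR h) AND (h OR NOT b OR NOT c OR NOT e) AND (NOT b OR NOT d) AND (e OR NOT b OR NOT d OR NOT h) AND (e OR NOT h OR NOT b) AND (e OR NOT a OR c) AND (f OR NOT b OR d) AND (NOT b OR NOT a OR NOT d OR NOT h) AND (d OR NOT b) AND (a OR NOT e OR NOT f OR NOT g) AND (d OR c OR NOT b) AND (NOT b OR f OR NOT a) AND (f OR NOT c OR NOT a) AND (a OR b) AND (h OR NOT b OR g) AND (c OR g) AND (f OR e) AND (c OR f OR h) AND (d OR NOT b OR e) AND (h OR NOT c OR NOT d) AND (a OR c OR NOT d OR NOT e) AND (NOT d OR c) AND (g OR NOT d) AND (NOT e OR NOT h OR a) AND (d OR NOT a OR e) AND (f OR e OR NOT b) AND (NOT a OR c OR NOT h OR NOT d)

Try f = true.
Try h = false.
Unit clause (e) forces e = true.
Try b = false.
Unit clause (g) forces g = true.
Unit clause (a) forces a = true.
Try c = false.
Unit clause (NOT d) forces d = false.
Every clause now holds.

a=true, b=false, c=false, d=false, e=true, f=true, g=true, h=false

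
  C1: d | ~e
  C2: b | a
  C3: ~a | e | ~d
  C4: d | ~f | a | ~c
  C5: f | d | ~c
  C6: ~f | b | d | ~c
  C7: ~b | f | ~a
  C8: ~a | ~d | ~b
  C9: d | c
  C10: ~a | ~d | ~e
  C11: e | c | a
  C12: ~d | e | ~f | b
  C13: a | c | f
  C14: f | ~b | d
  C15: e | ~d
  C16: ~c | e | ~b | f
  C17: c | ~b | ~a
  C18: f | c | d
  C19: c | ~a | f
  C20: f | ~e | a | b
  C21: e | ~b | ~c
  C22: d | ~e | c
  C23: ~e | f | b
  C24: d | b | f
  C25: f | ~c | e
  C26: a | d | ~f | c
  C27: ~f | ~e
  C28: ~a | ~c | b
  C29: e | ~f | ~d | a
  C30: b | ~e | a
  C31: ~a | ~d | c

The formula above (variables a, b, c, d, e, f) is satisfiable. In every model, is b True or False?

True

Suppose b = 0.
Unit clause (a) forces a = 1.
Unit clause (~c) forces c = 0.
Unit clause (d) forces d = 1.
But (~d) is also a unit clause — contradiction.
So every satisfying assignment has b = True.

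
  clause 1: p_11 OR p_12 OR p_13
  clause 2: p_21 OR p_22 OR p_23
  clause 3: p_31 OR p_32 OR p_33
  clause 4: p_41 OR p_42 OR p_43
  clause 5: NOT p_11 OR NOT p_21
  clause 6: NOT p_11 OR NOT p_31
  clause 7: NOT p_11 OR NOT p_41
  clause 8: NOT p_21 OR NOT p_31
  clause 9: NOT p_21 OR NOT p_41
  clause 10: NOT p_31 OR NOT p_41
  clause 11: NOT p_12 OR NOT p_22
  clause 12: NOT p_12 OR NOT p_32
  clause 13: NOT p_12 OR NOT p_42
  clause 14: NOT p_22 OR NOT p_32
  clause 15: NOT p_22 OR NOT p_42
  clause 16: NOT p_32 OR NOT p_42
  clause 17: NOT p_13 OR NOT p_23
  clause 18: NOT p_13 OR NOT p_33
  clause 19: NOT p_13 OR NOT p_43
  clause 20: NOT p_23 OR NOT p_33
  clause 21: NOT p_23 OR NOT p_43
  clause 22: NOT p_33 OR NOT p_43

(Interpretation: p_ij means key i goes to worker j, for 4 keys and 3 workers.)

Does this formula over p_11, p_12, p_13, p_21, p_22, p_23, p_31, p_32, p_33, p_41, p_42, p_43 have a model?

Unsatisfiable

Try p_11 = false.
Try p_12 = true.
Unit clause (NOT p_22) forces p_22 = false.
Unit clause (NOT p_32) forces p_32 = false.
Unit clause (NOT p_42) forces p_42 = false.
Try p_21 = true.
Unit clause (NOT p_31) forces p_31 = false.
Unit clause (p_33) forces p_33 = true.
Unit clause (NOT p_41) forces p_41 = false.
Unit clause (p_43) forces p_43 = true.
Now (NOT p_43) is unsatisfied and unit — conflict.
So p_21 must be the other value — set p_21 = false.
Unit clause (p_23) forces p_23 = true.
Unit clause (NOT p_13) forces p_13 = false.
Unit clause (NOT p_33) forces p_33 = false.
Unit clause (p_31) forces p_31 = true.
Unit clause (NOT p_41) forces p_41 = false.
Unit clause (p_43) forces p_43 = true.
Now (NOT p_43) is unsatisfied and unit — conflict.
Neither p_21 = true nor p_21 = false works.
So p_12 must be the other value — set p_12 = false.
Unit clause (p_13) forces p_13 = true.
Unit clause (NOT p_23) forces p_23 = false.
Unit clause (NOT p_33) forces p_33 = false.
Unit clause (NOT p_43) forces p_43 = false.
Try p_21 = true.
Unit clause (NOT p_31) forces p_31 = false.
Unit clause (p_32) forces p_32 = true.
Unit clause (NOT p_41) forces p_41 = false.
Unit clause (p_42) forces p_42 = true.
Now (NOT p_42) is unsatisfied and unit — conflict.
So p_21 must be the other value — set p_21 = false.
Unit clause (p_22) forces p_22 = true.
Unit clause (NOT p_32) forces p_32 = false.
Unit clause (p_31) forces p_31 = true.
Unit clause (NOT p_41) forces p_41 = false.
Unit clause (p_42) forces p_42 = true.
Now (NOT p_42) is unsatisfied and unit — conflict.
Neither p_21 = true nor p_21 = false works.
Neither p_12 = true nor p_12 = false works.
So p_11 must be the other value — set p_11 = true.
Unit clause (NOT p_21) forces p_21 = false.
Unit clause (NOT p_31) forces p_31 = false.
Unit clause (NOT p_41) forces p_41 = false.
Try p_22 = true.
Unit clause (NOT p_12) forces p_12 = false.
Unit clause (NOT p_32) forces p_32 = false.
Unit clause (p_33) forces p_33 = true.
Unit clause (NOT p_42) forces p_42 = false.
Unit clause (p_43) forces p_43 = true.
Now (NOT p_43) is unsatisfied and unit — conflict.
So p_22 must be the other value — set p_22 = false.
Unit clause (p_23) forces p_23 = true.
Unit clause (NOT p_13) forces p_13 = false.
Unit clause (NOT p_33) forces p_33 = false.
Unit clause (p_32) forces p_32 = true.
Unit clause (NOT p_12) forces p_12 = false.
Unit clause (NOT p_42) forces p_42 = false.
Unit clause (p_43) forces p_43 = true.
Now (NOT p_43) is unsatisfied and unit — conflict.
Neither p_22 = true nor p_22 = false works.
Neither p_11 = true nor p_11 = false works.
No assignment satisfies every clause.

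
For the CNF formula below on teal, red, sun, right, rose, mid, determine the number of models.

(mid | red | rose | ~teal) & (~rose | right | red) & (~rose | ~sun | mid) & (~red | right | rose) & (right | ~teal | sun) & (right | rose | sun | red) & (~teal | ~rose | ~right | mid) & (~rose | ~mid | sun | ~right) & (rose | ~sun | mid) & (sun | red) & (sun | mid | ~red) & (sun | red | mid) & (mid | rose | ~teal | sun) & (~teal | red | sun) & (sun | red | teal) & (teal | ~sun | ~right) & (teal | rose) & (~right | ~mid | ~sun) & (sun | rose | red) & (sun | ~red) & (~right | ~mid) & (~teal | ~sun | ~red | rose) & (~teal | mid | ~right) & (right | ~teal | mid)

3

There are 2^6 = 64 truth assignments over (teal, red, sun, right, rose, mid).
Split on rose. With rose = 1, the clauses containing rose are satisfied and ~rose drops from the rest; 2 of the 2^5 = 32 assignments to the other variables satisfy what remains.
With rose = 0, by the same count on the reduced clause set, 1 assignment works.
Total: 2 + 1 = 3.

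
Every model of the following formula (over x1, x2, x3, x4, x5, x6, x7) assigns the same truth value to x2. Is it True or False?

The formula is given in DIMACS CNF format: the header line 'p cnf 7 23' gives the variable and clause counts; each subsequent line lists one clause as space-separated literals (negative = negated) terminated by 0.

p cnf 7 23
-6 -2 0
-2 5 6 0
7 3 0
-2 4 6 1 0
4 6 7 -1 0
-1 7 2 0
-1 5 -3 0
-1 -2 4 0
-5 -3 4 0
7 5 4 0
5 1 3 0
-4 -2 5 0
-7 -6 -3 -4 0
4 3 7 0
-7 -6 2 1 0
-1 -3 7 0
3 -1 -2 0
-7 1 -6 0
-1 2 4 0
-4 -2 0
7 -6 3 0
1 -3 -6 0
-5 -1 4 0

False

Suppose x2 = True.
Unit clause (¬x6) forces x6 = False.
Unit clause (x5) forces x5 = True.
Unit clause (¬x4) forces x4 = False.
Unit clause (x1) forces x1 = True.
That conflicts with the unit clause (¬x1).
So every satisfying assignment has x2 = False.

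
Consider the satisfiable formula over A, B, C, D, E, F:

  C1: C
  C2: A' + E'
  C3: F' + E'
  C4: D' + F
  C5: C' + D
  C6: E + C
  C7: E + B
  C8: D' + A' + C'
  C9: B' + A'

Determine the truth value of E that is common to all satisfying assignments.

False

Suppose E = 1.
The clause (C) is unit, so C = 1.
The clause (A') is unit, so A = 0.
The clause (F') is unit, so F = 0.
The clause (D') is unit, so D = 0.
Now (D) is unsatisfied and unit — conflict.
So every satisfying assignment has E = False.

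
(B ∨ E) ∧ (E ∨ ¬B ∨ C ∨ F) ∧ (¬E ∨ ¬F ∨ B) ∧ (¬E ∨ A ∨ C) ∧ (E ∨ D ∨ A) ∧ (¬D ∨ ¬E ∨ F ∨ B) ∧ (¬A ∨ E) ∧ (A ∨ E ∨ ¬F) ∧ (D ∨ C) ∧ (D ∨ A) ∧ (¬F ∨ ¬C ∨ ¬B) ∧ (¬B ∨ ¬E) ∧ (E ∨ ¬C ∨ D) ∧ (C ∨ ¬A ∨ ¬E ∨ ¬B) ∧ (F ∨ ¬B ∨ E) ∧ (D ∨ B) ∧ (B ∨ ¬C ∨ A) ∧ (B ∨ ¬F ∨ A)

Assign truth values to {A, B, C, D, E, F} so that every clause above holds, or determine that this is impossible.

Suppose B = True.
Unit clause (¬E) forces E = False.
Unit clause (¬A) forces A = False.
Unit clause (D) forces D = True.
Unit clause (¬F) forces F = False.
That conflicts with the unit clause (F).
Backtrack on B: now try B = False.
Unit clause (E) forces E = True.
Unit clause (¬F) forces F = False.
Unit clause (¬D) forces D = False.
That conflicts with the unit clause (D).
Both values of B lead to a conflict.

UNSATISFIABLE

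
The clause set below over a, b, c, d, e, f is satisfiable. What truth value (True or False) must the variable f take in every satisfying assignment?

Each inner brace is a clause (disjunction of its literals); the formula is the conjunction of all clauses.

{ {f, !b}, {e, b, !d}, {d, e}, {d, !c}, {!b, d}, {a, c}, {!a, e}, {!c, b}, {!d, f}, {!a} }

Suppose f = false.
Unit clause (!b) forces b = false.
Unit clause (!c) forces c = false.
Unit clause (a) forces a = true.
But (!a) is also a unit clause — contradiction.
So every satisfying assignment has f = True.

True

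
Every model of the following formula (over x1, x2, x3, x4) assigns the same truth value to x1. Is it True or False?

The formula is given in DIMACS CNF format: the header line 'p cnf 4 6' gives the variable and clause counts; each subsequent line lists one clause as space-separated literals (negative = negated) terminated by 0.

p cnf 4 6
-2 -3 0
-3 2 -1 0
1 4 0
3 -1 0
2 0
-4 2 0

False

Suppose x1 = True.
(x3) alone gives x3 = True.
(¬x2) alone gives x2 = False.
Now (x2) is unsatisfied and unit — conflict.
So every satisfying assignment has x1 = False.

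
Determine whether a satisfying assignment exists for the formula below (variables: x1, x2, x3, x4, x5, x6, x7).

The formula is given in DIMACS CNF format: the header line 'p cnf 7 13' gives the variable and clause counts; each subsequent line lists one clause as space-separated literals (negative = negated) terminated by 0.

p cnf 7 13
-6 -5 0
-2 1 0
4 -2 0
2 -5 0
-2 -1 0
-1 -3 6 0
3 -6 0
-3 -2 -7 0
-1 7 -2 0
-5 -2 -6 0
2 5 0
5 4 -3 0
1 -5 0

Branch on x6: set x6 = False.
Branch on x2: set x2 = False.
Unit clause (¬x5) forces x5 = False.
That conflicts with the unit clause (x5).
Backtrack on x2: now try x2 = True.
Unit clause (x1) forces x1 = True.
That conflicts with the unit clause (¬x1).
Either choice for x2 ends in contradiction.
Backtrack on x6: now try x6 = True.
Unit clause (¬x5) forces x5 = False.
Unit clause (x3) forces x3 = True.
Unit clause (x2) forces x2 = True.
Unit clause (x1) forces x1 = True.
That conflicts with the unit clause (¬x1).
Either choice for x6 ends in contradiction.
No assignment satisfies every clause.

No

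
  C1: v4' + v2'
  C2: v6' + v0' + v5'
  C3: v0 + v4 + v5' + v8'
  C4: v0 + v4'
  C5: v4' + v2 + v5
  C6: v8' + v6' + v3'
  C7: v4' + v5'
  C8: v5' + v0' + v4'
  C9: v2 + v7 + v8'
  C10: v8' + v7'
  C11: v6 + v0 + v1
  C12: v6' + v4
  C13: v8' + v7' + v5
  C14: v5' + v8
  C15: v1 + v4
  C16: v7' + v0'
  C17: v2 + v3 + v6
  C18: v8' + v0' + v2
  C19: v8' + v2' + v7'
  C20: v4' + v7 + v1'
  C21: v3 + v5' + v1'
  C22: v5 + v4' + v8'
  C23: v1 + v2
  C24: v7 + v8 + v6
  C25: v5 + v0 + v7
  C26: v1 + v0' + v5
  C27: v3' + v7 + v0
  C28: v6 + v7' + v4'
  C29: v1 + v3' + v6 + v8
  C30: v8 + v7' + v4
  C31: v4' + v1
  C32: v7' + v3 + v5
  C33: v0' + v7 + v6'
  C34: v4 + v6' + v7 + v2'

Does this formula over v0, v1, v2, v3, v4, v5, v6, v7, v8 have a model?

Yes

Suppose v4 = 0.
The clause (v6') is unit, so v6 = 0.
The clause (v1) is unit, so v1 = 1.
Suppose v8 = 1.
The clause (v7') is unit, so v7 = 0.
The clause (v2) is unit, so v2 = 1.
Suppose v0 = 1.
Suppose v3 = 1.
All clauses hold; v5 can take either value.
A satisfying assignment: v0: 1; v1: 1; v2: 1; v3: 1; v4: 0; v5: 0; v6: 0; v7: 0; v8: 1.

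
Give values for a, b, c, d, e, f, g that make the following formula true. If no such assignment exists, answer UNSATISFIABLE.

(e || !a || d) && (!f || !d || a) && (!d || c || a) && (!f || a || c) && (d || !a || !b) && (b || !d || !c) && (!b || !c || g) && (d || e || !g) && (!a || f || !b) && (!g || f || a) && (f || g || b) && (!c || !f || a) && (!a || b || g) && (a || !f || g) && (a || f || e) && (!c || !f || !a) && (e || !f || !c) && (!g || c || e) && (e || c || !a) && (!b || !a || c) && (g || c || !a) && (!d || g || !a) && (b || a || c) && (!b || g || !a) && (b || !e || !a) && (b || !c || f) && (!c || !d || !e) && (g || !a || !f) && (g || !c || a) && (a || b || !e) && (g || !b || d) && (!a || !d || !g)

UNSATISFIABLE

Suppose e = true.
Suppose b = true.
Suppose d = true.
The clause (!c) is unit, so c = false.
The clause (a) is unit, so a = true.
That conflicts with the unit clause (!a).
Backtrack on d: now try d = false.
The clause (!a) is unit, so a = false.
The clause (g) is unit, so g = true.
The clause (f) is unit, so f = true.
The clause (c) is unit, so c = true.
That conflicts with the unit clause (!c).
Either choice for d ends in contradiction.
Backtrack on b: now try b = false.
The clause (!a) is unit, so a = false.
That conflicts with the unit clause (a).
Either choice for b ends in contradiction.
Backtrack on e: now try e = false.
Suppose a = false.
The clause (f) is unit, so f = true.
The clause (!d) is unit, so d = false.
The clause (c) is unit, so c = true.
That conflicts with the unit clause (!c).
Backtrack on a: now try a = true.
The clause (d) is unit, so d = true.
The clause (c) is unit, so c = true.
The clause (b) is unit, so b = true.
The clause (g) is unit, so g = true.
That conflicts with the unit clause (!g).
Either choice for a ends in contradiction.
Either choice for e ends in contradiction.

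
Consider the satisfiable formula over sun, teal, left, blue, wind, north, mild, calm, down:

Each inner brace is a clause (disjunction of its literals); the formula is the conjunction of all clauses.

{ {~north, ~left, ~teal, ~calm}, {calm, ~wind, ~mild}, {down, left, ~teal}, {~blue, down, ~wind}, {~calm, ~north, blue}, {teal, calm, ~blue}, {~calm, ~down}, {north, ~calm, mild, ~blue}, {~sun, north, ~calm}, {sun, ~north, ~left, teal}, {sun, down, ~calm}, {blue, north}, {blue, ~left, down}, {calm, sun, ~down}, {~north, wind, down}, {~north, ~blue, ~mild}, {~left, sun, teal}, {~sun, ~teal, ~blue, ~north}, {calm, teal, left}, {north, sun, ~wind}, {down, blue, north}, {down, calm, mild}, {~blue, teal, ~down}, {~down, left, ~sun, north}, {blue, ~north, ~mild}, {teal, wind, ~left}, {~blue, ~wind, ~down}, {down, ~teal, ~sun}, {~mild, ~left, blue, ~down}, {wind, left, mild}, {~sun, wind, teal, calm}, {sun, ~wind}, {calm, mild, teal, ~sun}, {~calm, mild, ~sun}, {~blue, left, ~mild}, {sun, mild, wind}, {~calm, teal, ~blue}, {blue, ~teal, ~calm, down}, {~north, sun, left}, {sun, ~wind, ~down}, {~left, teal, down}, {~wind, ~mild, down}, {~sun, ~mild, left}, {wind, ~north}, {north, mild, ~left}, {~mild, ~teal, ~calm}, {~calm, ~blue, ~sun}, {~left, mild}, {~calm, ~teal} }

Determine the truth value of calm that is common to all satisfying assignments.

Suppose calm = 1.
From the singleton clause (~down), down = 0.
From the singleton clause (sun), sun = 1.
From the singleton clause (north), north = 1.
From the singleton clause (blue), blue = 1.
That conflicts with the unit clause (~blue).
So every satisfying assignment has calm = False.

False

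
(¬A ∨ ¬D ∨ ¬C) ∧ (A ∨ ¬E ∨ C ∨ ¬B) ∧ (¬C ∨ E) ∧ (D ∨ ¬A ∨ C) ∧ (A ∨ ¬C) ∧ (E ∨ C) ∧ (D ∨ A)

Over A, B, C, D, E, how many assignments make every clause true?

5

There are 2^5 = 32 truth assignments over (A, B, C, D, E).
Split on D. With D = True, the clauses containing D are satisfied and ¬D drops from the rest; 3 of the 2^4 = 16 assignments to the other variables satisfy what remains.
With D = False, by the same count on the reduced clause set, 2 assignments work.
(One model: A=F, B=F, C=F, D=T, E=T.)
Total: 3 + 2 = 5.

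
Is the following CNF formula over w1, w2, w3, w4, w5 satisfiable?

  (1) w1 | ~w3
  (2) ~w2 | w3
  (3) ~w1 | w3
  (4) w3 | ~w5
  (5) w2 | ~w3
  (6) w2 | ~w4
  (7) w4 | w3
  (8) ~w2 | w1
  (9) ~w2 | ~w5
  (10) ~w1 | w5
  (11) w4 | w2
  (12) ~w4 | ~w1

Try w1 = 1.
The clause (w3) is unit, so w3 = 1.
The clause (w2) is unit, so w2 = 1.
The clause (~w5) is unit, so w5 = 0.
That conflicts with the unit clause (w5).
That branch fails; take w1 = 0 instead.
The clause (~w3) is unit, so w3 = 0.
The clause (~w2) is unit, so w2 = 0.
The clause (~w5) is unit, so w5 = 0.
The clause (~w4) is unit, so w4 = 0.
That conflicts with the unit clause (w4).
Both values of w1 lead to a conflict.
No assignment satisfies every clause.

No, unsatisfiable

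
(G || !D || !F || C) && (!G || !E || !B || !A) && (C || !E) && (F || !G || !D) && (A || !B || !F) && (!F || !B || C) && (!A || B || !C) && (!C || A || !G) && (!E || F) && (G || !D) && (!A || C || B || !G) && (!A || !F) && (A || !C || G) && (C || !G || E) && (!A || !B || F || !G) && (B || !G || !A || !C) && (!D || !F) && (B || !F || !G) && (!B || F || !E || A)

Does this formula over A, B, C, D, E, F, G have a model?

Satisfiable

Case C = false:
The clause (!E) is unit, so E = false.
The clause (!G) is unit, so G = false.
The clause (!D) is unit, so D = false.
Case F = false:
Every clause is now satisfied; A, B are unconstrained.
A satisfying assignment: A=false,  B=true,  C=false,  D=false,  E=false,  F=false,  G=false.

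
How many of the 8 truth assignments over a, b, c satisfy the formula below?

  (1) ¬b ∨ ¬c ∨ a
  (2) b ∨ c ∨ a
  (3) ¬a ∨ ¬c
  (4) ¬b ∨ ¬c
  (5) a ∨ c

There are 2^3 = 8 truth assignments over (a, b, c).
Split on a. With a = True, the clauses containing a are satisfied and ¬a drops from the rest; 2 of the 2^2 = 4 assignments to the other variables satisfy what remains.
With a = False, by the same count on the reduced clause set, 1 assignment works.
Total: 2 + 1 = 3.

3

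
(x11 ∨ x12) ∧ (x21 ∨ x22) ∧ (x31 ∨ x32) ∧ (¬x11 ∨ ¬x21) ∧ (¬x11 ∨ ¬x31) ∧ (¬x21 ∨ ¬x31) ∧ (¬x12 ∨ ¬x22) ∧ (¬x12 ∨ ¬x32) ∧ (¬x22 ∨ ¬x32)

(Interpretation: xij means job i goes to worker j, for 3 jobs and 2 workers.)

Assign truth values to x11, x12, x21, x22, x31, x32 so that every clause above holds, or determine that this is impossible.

UNSATISFIABLE

Try x11 = True.
(¬x21) alone gives x21 = False.
(x22) alone gives x22 = True.
(¬x31) alone gives x31 = False.
(x32) alone gives x32 = True.
But (¬x32) is also a unit clause — contradiction.
Backtrack on x11: now try x11 = False.
(x12) alone gives x12 = True.
(¬x22) alone gives x22 = False.
(x21) alone gives x21 = True.
(¬x31) alone gives x31 = False.
(x32) alone gives x32 = True.
But (¬x32) is also a unit clause — contradiction.
Either choice for x11 ends in contradiction.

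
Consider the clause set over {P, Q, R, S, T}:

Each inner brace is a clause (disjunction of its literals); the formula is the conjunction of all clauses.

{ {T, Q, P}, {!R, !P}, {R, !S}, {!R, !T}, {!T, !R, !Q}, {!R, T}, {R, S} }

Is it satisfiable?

Suppose R = false.
From the singleton clause (!S), S = false.
That conflicts with the unit clause (S).
That branch fails; take R = true instead.
From the singleton clause (!P), P = false.
From the singleton clause (!T), T = false.
That conflicts with the unit clause (T).
Both values of R lead to a conflict.
No assignment satisfies every clause.

No, unsatisfiable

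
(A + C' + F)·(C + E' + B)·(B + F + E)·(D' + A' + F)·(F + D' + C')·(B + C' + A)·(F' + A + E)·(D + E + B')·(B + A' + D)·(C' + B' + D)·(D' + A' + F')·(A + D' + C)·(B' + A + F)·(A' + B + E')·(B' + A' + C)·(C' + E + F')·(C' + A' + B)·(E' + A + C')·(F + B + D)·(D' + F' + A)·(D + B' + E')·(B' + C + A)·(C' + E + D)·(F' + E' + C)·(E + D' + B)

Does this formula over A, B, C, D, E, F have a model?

Try A = 1.
Try D = 0.
(B) alone gives B = 1.
(E) alone gives E = 1.
Now (E') is unsatisfied and unit — conflict.
Undo D and try D = 1.
(F) alone gives F = 1.
Now (F') is unsatisfied and unit — conflict.
Either choice for D ends in contradiction.
Undo A and try A = 0.
Try C = 0.
(D') alone gives D = 0.
(B') alone gives B = 0.
(E') alone gives E = 0.
(F) alone gives F = 1.
Now (F') is unsatisfied and unit — conflict.
Undo C and try C = 1.
(F) alone gives F = 1.
(B) alone gives B = 1.
(E) alone gives E = 1.
Now (E') is unsatisfied and unit — conflict.
Either choice for C ends in contradiction.
Either choice for A ends in contradiction.
No assignment satisfies every clause.

No, unsatisfiable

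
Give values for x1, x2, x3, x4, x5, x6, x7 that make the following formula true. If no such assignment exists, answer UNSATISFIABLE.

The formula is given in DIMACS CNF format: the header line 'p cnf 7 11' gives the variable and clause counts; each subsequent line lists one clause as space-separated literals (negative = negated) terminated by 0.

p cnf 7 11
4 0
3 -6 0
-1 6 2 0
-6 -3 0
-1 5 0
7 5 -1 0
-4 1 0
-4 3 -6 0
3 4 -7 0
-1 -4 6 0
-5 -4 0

The clause (x4) is unit, so x4 = True.
The clause (x1) is unit, so x1 = True.
The clause (x5) is unit, so x5 = True.
But (¬x5) is also a unit clause — contradiction.

UNSATISFIABLE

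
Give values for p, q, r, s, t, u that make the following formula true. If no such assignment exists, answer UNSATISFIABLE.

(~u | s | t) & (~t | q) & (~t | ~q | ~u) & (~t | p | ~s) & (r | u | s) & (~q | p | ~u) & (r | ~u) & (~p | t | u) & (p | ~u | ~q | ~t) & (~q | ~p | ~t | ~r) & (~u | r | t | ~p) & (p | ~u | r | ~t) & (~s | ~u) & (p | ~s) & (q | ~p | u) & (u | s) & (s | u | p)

p=1; q=1; r=0; s=1; t=1; u=0

Suppose t = 1.
The clause (q) is unit, so q = 1.
The clause (~u) is unit, so u = 0.
The clause (s) is unit, so s = 1.
The clause (p) is unit, so p = 1.
The clause (~r) is unit, so r = 0.
All clauses are satisfied.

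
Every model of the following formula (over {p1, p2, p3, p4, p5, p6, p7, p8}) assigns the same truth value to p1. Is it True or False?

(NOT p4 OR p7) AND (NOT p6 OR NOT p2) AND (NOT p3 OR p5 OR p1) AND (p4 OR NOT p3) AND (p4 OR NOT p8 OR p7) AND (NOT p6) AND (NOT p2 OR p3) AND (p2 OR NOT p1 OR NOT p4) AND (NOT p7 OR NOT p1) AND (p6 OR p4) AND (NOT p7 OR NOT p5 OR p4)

Suppose p1 = true.
From the singleton clause (NOT p6), p6 = false.
From the singleton clause (NOT p7), p7 = false.
From the singleton clause (NOT p4), p4 = false.
But (p4) is also a unit clause — contradiction.
So every satisfying assignment has p1 = False.

False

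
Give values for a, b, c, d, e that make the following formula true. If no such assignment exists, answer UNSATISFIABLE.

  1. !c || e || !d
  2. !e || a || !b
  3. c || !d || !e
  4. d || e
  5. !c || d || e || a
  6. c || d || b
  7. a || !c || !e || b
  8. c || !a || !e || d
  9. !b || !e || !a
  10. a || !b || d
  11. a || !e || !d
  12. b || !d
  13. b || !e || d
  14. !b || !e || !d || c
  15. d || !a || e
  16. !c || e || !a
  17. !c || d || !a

a ↦ false, b ↦ true, c ↦ false, d ↦ true, e ↦ false

Case d = true:
From the singleton clause (b), b = true.
Case c = false:
From the singleton clause (!e), e = false.
No clause remains; a is free.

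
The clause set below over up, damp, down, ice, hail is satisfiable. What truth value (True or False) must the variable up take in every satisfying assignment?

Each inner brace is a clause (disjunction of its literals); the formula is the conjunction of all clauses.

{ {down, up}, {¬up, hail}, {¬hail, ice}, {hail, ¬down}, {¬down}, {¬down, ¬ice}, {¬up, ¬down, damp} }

True

Suppose up = False.
From the singleton clause (down), down = True.
Now (¬down) is unsatisfied and unit — conflict.
So every satisfying assignment has up = True.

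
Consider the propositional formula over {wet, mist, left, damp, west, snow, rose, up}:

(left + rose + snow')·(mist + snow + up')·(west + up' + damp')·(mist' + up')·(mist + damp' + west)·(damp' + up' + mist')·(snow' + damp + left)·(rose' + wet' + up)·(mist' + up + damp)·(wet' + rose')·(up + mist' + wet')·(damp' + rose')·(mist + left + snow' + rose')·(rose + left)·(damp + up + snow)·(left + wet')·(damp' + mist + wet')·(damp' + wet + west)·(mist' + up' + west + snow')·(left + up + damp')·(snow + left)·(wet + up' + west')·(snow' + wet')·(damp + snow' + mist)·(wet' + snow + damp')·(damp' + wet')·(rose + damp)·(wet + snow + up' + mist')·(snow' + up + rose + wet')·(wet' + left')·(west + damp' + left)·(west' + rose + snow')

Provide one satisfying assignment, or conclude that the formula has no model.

wet ↦ 0, mist ↦ 1, left ↦ 1, damp ↦ 1, west ↦ 1, snow ↦ 0, rose ↦ 0, up ↦ 0

Suppose mist = 1.
From the singleton clause (up'), up = 0.
From the singleton clause (damp), damp = 1.
From the singleton clause (wet'), wet = 0.
From the singleton clause (rose'), rose = 0.
From the singleton clause (left), left = 1.
From the singleton clause (west), west = 1.
From the singleton clause (snow'), snow = 0.
Every clause now holds.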